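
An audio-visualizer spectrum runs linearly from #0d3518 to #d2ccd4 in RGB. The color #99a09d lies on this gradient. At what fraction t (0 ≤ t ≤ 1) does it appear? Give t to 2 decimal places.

0.71

Invert the lerp on the R channel (largest span, 197): t = (153 − 13) / (210 − 13) = 140/197 = 0.71066.
Check on G: (160 − 53)/(204 − 53) = 0.7086 ✓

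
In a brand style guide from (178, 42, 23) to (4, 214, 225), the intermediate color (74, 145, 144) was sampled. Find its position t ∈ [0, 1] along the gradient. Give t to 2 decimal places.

Invert the lerp on the B channel (largest span, 202): t = (144 − 23) / (225 − 23) = 121/202 = 0.59901.
Check on R: (74 − 178)/(4 − 178) = 0.5977 ✓

0.60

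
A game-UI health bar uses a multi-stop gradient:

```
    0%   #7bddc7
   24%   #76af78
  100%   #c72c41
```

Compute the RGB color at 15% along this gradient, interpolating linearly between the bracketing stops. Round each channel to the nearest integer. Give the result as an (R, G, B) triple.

15% lies between the 0% and 24% stops, so the local fraction is t = (15 − 0)/(24 − 0) = 15/24 ≈ 0.625.
#7bddc7 → (123, 221, 199); #76af78 → (118, 175, 120).
R = 123 + 0.625 × (118 − 123) = 119.875 → 120
G = 221 + 0.625 × (175 − 221) = 192.25 → 192
B = 199 + 0.625 × (120 − 199) = 149.625 → 150

(120, 192, 150)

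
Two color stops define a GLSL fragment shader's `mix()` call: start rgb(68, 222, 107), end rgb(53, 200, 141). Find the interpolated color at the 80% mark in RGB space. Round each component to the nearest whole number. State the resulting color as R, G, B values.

80% corresponds to t = 0.8.
R = 68 + 0.8 × (53 − 68) = 68 + 0.8 × -15 = 56 → 56
G = 222 + 0.8 × (200 − 222) = 222 + 0.8 × -22 = 204.4 → 204
B = 107 + 0.8 × (141 − 107) = 107 + 0.8 × 34 = 134.2 → 134

(56, 204, 134)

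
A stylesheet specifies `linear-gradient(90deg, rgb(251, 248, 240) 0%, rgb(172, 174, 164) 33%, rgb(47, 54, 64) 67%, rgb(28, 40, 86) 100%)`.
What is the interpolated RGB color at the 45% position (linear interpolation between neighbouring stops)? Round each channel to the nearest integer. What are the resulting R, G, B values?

45% lies between the 33% and 67% stops, so the local fraction is t = (45 − 33)/(67 − 33) = 12/34 ≈ 0.3529.
R = 172 + 0.3529 × (47 − 172) = 127.888 → 128
G = 174 + 0.3529 × (54 − 174) = 131.652 → 132
B = 164 + 0.3529 × (64 − 164) = 128.71 → 129

(128, 132, 129)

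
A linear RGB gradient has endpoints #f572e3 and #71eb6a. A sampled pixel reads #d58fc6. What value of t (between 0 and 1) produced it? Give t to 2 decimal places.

0.24

Invert the lerp on the R channel (largest span, 132): t = (213 − 245) / (113 − 245) = -32/-132 = 0.24242.
Check on G: (143 − 114)/(235 − 114) = 0.2397 ✓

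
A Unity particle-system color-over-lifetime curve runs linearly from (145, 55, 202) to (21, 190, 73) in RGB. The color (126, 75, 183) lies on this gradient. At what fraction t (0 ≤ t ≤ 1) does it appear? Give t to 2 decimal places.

Invert the lerp on the G channel (largest span, 135): t = (75 − 55) / (190 − 55) = 20/135 = 0.14815.
Check on R: (126 − 145)/(21 − 145) = 0.1532 ✓

0.15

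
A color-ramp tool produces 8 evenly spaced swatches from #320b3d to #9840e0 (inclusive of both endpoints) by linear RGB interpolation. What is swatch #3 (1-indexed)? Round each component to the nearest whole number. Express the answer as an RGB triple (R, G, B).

(79, 26, 108)

With 8 swatches and endpoints inclusive, swatch 3 sits at t = (3 − 1)/(8 − 1) = 2/7 ≈ 0.2857.
#320b3d → (50, 11, 61); #9840e0 → (152, 64, 224).
R = 50 + 0.2857 × (152 − 50) = 79.141 → 79
G = 11 + 0.2857 × (64 − 11) = 26.142 → 26
B = 61 + 0.2857 × (224 − 61) = 107.569 → 108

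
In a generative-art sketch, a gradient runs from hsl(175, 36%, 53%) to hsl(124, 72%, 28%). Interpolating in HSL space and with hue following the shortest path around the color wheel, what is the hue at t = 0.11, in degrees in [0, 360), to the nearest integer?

169

Hue arc: Δh = 124 − 175 = -51° (|Δh| ≤ 180, already the shorter path).
H = 175 + 0.11 × (-51) = 169.39 → 169°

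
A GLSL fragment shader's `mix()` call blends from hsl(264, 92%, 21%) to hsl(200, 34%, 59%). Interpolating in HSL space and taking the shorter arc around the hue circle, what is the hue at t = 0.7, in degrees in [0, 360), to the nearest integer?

Hue arc: Δh = 200 − 264 = -64° (|Δh| ≤ 180, already the shorter path).
H = 264 + 0.7 × (-64) = 219.2 → 219°

219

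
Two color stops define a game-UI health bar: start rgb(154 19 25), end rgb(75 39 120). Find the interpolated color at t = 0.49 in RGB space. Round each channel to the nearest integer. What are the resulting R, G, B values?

(115, 29, 72)

R = 154 + 0.49 × (75 − 154) = 154 + 0.49 × -79 = 115.29 → 115
G = 19 + 0.49 × (39 − 19) = 19 + 0.49 × 20 = 28.8 → 29
B = 25 + 0.49 × (120 − 25) = 25 + 0.49 × 95 = 71.55 → 72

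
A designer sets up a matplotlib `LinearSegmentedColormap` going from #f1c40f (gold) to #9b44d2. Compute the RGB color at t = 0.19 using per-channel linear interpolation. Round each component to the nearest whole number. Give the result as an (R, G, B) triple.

#f1c40f → (241, 196, 15); #9b44d2 → (155, 68, 210).
R = 241 + 0.19 × (155 − 241) = 241 + 0.19 × -86 = 224.66 → 225
G = 196 + 0.19 × (68 − 196) = 196 + 0.19 × -128 = 171.68 → 172
B = 15 + 0.19 × (210 − 15) = 15 + 0.19 × 195 = 52.05 → 52

(225, 172, 52)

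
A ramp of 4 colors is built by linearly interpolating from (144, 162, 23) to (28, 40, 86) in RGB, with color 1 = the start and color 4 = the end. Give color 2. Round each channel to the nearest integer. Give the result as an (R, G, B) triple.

(105, 121, 44)

With 4 swatches and endpoints inclusive, swatch 2 sits at t = (2 − 1)/(4 − 1) = 1/3 ≈ 0.3333.
R = 144 + 0.3333 × (28 − 144) = 105.337 → 105
G = 162 + 0.3333 × (40 − 162) = 121.337 → 121
B = 23 + 0.3333 × (86 − 23) = 43.998 → 44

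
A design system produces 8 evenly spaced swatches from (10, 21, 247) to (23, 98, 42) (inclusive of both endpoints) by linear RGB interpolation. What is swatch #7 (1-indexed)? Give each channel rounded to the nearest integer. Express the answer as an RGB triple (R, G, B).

With 8 swatches and endpoints inclusive, swatch 7 sits at t = (7 − 1)/(8 − 1) = 6/7 ≈ 0.8571.
R = 10 + 0.8571 × (23 − 10) = 21.142 → 21
G = 21 + 0.8571 × (98 − 21) = 86.997 → 87
B = 247 + 0.8571 × (42 − 247) = 71.294 → 71

(21, 87, 71)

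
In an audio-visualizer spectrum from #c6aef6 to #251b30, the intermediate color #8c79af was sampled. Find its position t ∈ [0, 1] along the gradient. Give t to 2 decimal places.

0.36

Invert the lerp on the B channel (largest span, 198): t = (175 − 246) / (48 − 246) = -71/-198 = 0.35859.
Check on R: (140 − 198)/(37 − 198) = 0.3602 ✓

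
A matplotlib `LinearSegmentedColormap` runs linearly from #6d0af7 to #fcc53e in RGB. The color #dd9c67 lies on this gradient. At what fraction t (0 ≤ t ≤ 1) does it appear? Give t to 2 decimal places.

0.78

Invert the lerp on the G channel (largest span, 187): t = (156 − 10) / (197 − 10) = 146/187 = 0.78075.
Check on R: (221 − 109)/(252 − 109) = 0.7832 ✓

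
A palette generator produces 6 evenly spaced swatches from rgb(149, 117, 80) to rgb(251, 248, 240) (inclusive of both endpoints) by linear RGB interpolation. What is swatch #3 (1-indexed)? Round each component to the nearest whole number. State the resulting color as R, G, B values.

(190, 169, 144)

With 6 swatches and endpoints inclusive, swatch 3 sits at t = (3 − 1)/(6 − 1) = 2/5 ≈ 0.4.
R = 149 + 0.4 × (251 − 149) = 189.8 → 190
G = 117 + 0.4 × (248 − 117) = 169.4 → 169
B = 80 + 0.4 × (240 − 80) = 144 → 144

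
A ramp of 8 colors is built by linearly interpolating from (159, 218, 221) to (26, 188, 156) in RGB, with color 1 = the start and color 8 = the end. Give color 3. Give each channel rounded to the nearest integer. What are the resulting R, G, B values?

(121, 209, 202)

With 8 swatches and endpoints inclusive, swatch 3 sits at t = (3 − 1)/(8 − 1) = 2/7 ≈ 0.2857.
R = 159 + 0.2857 × (26 − 159) = 121.002 → 121
G = 218 + 0.2857 × (188 − 218) = 209.429 → 209
B = 221 + 0.2857 × (156 − 221) = 202.429 → 202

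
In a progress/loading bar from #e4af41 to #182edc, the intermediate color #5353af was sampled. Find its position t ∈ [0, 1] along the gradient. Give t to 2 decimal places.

0.71

Invert the lerp on the R channel (largest span, 204): t = (83 − 228) / (24 − 228) = -145/-204 = 0.71078.
Check on G: (83 − 175)/(46 − 175) = 0.7132 ✓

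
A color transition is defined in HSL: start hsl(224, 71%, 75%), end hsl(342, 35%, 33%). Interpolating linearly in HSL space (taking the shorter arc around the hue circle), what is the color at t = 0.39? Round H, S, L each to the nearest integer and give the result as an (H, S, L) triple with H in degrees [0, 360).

(270, 57, 59)

Hue arc: Δh = 342 − 224 = 118° (|Δh| ≤ 180, already the shorter path).
H = 224 + 0.39 × (118) = 270.02 → 270°
S = 71 + 0.39 × (35 − 71) = 56.96 → 57%
L = 75 + 0.39 × (33 − 75) = 58.62 → 59%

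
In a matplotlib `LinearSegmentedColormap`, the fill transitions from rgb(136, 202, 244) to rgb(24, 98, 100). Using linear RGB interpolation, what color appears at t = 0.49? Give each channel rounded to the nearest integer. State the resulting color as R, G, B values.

R = 136 + 0.49 × (24 − 136) = 136 + 0.49 × -112 = 81.12 → 81
G = 202 + 0.49 × (98 − 202) = 202 + 0.49 × -104 = 151.04 → 151
B = 244 + 0.49 × (100 − 244) = 244 + 0.49 × -144 = 173.44 → 173

(81, 151, 173)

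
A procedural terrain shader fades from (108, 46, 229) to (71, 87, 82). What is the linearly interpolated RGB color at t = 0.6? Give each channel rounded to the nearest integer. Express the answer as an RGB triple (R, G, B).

(86, 71, 141)

R = 108 + 0.6 × (71 − 108) = 108 + 0.6 × -37 = 85.8 → 86
G = 46 + 0.6 × (87 − 46) = 46 + 0.6 × 41 = 70.6 → 71
B = 229 + 0.6 × (82 − 229) = 229 + 0.6 × -147 = 140.8 → 141
So the blended color is (86, 71, 141), about #56478d.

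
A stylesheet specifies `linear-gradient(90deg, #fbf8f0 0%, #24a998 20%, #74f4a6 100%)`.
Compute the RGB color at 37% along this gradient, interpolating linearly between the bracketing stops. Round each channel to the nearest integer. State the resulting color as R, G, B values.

(53, 185, 155)

37% lies between the 20% and 100% stops, so the local fraction is t = (37 − 20)/(100 − 20) = 17/80 ≈ 0.2125.
#24a998 → (36, 169, 152); #74f4a6 → (116, 244, 166).
R = 36 + 0.2125 × (116 − 36) = 53 → 53
G = 169 + 0.2125 × (244 − 169) = 184.938 → 185
B = 152 + 0.2125 × (166 − 152) = 154.975 → 155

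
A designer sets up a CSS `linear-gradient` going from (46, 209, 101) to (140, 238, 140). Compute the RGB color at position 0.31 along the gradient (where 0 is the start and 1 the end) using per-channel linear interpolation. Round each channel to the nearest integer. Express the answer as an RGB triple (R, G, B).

(75, 218, 113)

R = 46 + 0.31 × (140 − 46) = 46 + 0.31 × 94 = 75.14 → 75
G = 209 + 0.31 × (238 − 209) = 209 + 0.31 × 29 = 217.99 → 218
B = 101 + 0.31 × (140 − 101) = 101 + 0.31 × 39 = 113.09 → 113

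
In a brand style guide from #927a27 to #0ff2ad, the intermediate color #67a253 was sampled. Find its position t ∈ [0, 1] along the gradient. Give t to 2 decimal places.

0.33

Invert the lerp on the B channel (largest span, 134): t = (83 − 39) / (173 − 39) = 44/134 = 0.32836.
Check on R: (103 − 146)/(15 − 146) = 0.3282 ✓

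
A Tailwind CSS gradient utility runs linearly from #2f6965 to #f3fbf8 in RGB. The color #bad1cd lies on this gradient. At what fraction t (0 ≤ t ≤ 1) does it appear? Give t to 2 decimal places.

Invert the lerp on the R channel (largest span, 196): t = (186 − 47) / (243 − 47) = 139/196 = 0.70918.
Check on G: (209 − 105)/(251 − 105) = 0.7123 ✓

0.71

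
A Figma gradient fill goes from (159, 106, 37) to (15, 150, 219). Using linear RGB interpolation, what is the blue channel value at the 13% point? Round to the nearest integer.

61

B = 37 + 0.13 × (219 − 37) = 60.66 → 61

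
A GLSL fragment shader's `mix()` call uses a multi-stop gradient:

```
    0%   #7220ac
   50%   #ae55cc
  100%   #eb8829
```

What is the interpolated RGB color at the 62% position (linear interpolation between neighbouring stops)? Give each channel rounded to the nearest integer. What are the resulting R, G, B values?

62% lies between the 50% and 100% stops, so the local fraction is t = (62 − 50)/(100 − 50) = 12/50 ≈ 0.24.
#ae55cc → (174, 85, 204); #eb8829 → (235, 136, 41).
R = 174 + 0.24 × (235 − 174) = 188.64 → 189
G = 85 + 0.24 × (136 − 85) = 97.24 → 97
B = 204 + 0.24 × (41 − 204) = 164.88 → 165

(189, 97, 165)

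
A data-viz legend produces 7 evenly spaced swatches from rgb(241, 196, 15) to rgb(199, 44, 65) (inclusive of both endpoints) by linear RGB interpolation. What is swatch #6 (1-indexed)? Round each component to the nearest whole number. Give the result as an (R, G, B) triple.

With 7 swatches and endpoints inclusive, swatch 6 sits at t = (6 − 1)/(7 − 1) = 5/6 ≈ 0.8333.
R = 241 + 0.8333 × (199 − 241) = 206.001 → 206
G = 196 + 0.8333 × (44 − 196) = 69.338 → 69
B = 15 + 0.8333 × (65 − 15) = 56.665 → 57

(206, 69, 57)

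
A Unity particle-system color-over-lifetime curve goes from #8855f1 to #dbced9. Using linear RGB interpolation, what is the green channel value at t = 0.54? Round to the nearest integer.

150

G₁ = 85 (from #8855f1), G₂ = 206 (from #dbced9).
G = 85 + 0.54 × (206 − 85) = 150.34 → 150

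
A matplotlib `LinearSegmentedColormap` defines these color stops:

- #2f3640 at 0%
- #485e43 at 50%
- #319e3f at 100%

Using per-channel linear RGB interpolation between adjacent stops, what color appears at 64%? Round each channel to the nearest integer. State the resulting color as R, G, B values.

(66, 112, 66)

64% lies between the 50% and 100% stops, so the local fraction is t = (64 − 50)/(100 − 50) = 14/50 ≈ 0.28.
#485e43 → (72, 94, 67); #319e3f → (49, 158, 63).
R = 72 + 0.28 × (49 − 72) = 65.56 → 66
G = 94 + 0.28 × (158 − 94) = 111.92 → 112
B = 67 + 0.28 × (63 − 67) = 65.88 → 66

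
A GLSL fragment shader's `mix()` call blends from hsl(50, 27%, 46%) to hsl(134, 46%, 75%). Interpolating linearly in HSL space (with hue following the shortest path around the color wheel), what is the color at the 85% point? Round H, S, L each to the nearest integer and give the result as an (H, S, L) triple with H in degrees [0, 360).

(121, 43, 71)

Hue arc: Δh = 134 − 50 = 84° (|Δh| ≤ 180, already the shorter path).
H = 50 + 0.85 × (84) = 121.4 → 121°
S = 27 + 0.85 × (46 − 27) = 43.15 → 43%
L = 46 + 0.85 × (75 − 46) = 70.65 → 71%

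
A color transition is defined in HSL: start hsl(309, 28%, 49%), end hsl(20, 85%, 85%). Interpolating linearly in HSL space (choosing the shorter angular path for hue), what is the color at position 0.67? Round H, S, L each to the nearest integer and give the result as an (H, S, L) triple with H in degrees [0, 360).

Hue: 20 − 309 = -289°, but |-289| > 180 so the shorter arc goes the other way: Δh = -289 + 360 = 71°.
H = 309 + 0.67 × (71) = 356.57 → 357°
S = 28 + 0.67 × (85 − 28) = 66.19 → 66%
L = 49 + 0.67 × (85 − 49) = 73.12 → 73%

(357, 66, 73)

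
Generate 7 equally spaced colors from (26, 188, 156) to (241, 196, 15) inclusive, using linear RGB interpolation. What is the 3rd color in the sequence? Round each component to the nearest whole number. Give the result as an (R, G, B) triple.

With 7 swatches and endpoints inclusive, swatch 3 sits at t = (3 − 1)/(7 − 1) = 2/6 ≈ 0.3333.
R = 26 + 0.3333 × (241 − 26) = 97.659 → 98
G = 188 + 0.3333 × (196 − 188) = 190.666 → 191
B = 156 + 0.3333 × (15 − 156) = 109.005 → 109

(98, 191, 109)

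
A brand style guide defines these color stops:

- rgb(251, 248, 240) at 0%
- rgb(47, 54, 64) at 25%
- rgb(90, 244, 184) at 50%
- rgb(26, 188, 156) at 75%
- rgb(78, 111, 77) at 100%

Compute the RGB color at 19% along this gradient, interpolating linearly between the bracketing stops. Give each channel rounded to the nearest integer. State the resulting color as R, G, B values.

(96, 101, 106)

19% lies between the 0% and 25% stops, so the local fraction is t = (19 − 0)/(25 − 0) = 19/25 ≈ 0.76.
R = 251 + 0.76 × (47 − 251) = 95.96 → 96
G = 248 + 0.76 × (54 − 248) = 100.56 → 101
B = 240 + 0.76 × (64 − 240) = 106.24 → 106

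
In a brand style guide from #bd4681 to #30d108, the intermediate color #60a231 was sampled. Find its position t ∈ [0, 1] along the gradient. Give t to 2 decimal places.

0.66

Invert the lerp on the R channel (largest span, 141): t = (96 − 189) / (48 − 189) = -93/-141 = 0.65957.
Check on G: (162 − 70)/(209 − 70) = 0.6619 ✓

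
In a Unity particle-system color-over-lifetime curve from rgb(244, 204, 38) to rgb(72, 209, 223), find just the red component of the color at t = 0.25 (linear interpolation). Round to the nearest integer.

201

R = 244 + 0.25 × (72 − 244) = 201 → 201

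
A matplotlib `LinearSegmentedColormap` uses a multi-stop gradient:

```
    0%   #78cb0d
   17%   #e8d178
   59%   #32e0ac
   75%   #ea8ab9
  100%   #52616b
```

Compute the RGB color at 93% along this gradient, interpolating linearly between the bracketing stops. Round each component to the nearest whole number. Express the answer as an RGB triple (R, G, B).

93% lies between the 75% and 100% stops, so the local fraction is t = (93 − 75)/(100 − 75) = 18/25 ≈ 0.72.
#ea8ab9 → (234, 138, 185); #52616b → (82, 97, 107).
R = 234 + 0.72 × (82 − 234) = 124.56 → 125
G = 138 + 0.72 × (97 − 138) = 108.48 → 108
B = 185 + 0.72 × (107 − 185) = 128.84 → 129

(125, 108, 129)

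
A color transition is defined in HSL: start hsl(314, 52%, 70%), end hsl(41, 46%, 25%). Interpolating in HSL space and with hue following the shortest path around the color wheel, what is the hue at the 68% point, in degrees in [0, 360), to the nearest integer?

Hue: 41 − 314 = -273°, but |-273| > 180 so the shorter arc goes the other way: Δh = -273 + 360 = 87°.
H = 314 + 0.68 × (87) = 373.16 → 373 → 373 mod 360 = 13°

13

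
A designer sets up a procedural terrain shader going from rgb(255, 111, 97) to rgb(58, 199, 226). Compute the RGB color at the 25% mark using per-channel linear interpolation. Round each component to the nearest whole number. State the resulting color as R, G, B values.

25% corresponds to t = 0.25.
R = 255 + 0.25 × (58 − 255) = 255 + 0.25 × -197 = 205.75 → 206
G = 111 + 0.25 × (199 − 111) = 111 + 0.25 × 88 = 133 → 133
B = 97 + 0.25 × (226 − 97) = 97 + 0.25 × 129 = 129.25 → 129

(206, 133, 129)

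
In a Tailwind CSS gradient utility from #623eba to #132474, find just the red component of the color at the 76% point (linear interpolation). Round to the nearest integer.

R₁ = 98 (from #623eba), R₂ = 19 (from #132474).
R = 98 + 0.76 × (19 − 98) = 37.96 → 38

38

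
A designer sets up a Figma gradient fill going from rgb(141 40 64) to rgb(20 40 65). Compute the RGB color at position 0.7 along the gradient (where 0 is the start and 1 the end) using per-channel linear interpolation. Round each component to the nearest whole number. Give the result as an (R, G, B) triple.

(56, 40, 65)

R = 141 + 0.7 × (20 − 141) = 141 + 0.7 × -121 = 56.3 → 56
G = 40 + 0.7 × (40 − 40) = 40 + 0.7 × 0 = 40 → 40
B = 64 + 0.7 × (65 − 64) = 64 + 0.7 × 1 = 64.7 → 65
So the blended color is (56, 40, 65), about #382841.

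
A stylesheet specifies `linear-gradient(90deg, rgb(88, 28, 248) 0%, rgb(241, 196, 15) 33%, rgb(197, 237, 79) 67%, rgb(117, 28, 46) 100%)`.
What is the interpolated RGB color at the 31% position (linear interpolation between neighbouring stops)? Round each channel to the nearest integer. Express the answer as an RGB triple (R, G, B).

31% lies between the 0% and 33% stops, so the local fraction is t = (31 − 0)/(33 − 0) = 31/33 ≈ 0.9394.
R = 88 + 0.9394 × (241 − 88) = 231.728 → 232
G = 28 + 0.9394 × (196 − 28) = 185.819 → 186
B = 248 + 0.9394 × (15 − 248) = 29.12 → 29

(232, 186, 29)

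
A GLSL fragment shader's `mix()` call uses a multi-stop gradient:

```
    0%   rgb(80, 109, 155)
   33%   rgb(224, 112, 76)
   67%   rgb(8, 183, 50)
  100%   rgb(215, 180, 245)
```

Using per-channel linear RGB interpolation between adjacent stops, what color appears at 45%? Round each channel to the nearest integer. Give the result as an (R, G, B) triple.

(148, 137, 67)

45% lies between the 33% and 67% stops, so the local fraction is t = (45 − 33)/(67 − 33) = 12/34 ≈ 0.3529.
R = 224 + 0.3529 × (8 − 224) = 147.774 → 148
G = 112 + 0.3529 × (183 − 112) = 137.056 → 137
B = 76 + 0.3529 × (50 − 76) = 66.825 → 67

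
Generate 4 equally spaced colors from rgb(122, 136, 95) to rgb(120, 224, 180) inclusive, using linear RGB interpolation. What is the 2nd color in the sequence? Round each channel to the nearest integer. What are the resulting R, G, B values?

(121, 165, 123)

With 4 swatches and endpoints inclusive, swatch 2 sits at t = (2 − 1)/(4 − 1) = 1/3 ≈ 0.3333.
R = 122 + 0.3333 × (120 − 122) = 121.333 → 121
G = 136 + 0.3333 × (224 − 136) = 165.33 → 165
B = 95 + 0.3333 × (180 − 95) = 123.331 → 123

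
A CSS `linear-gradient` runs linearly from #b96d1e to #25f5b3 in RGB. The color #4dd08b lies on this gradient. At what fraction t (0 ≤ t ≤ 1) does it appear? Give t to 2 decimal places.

Invert the lerp on the B channel (largest span, 149): t = (139 − 30) / (179 − 30) = 109/149 = 0.73154.
Check on R: (77 − 185)/(37 − 185) = 0.7297 ✓

0.73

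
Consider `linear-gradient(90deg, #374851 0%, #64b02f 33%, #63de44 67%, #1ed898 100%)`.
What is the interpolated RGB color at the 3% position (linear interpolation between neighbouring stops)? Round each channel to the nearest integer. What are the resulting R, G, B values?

3% lies between the 0% and 33% stops, so the local fraction is t = (3 − 0)/(33 − 0) = 3/33 ≈ 0.0909.
#374851 → (55, 72, 81); #64b02f → (100, 176, 47).
R = 55 + 0.0909 × (100 − 55) = 59.09 → 59
G = 72 + 0.0909 × (176 − 72) = 81.454 → 81
B = 81 + 0.0909 × (47 − 81) = 77.909 → 78

(59, 81, 78)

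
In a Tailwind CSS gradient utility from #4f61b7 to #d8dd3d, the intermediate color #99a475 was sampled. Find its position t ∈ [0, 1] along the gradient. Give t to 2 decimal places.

Invert the lerp on the R channel (largest span, 137): t = (153 − 79) / (216 − 79) = 74/137 = 0.54015.
Check on G: (164 − 97)/(221 − 97) = 0.5403 ✓

0.54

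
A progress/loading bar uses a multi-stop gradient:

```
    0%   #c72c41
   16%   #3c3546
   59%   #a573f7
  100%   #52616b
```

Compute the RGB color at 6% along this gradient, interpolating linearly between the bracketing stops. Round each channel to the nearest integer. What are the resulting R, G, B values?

(147, 47, 67)

6% lies between the 0% and 16% stops, so the local fraction is t = (6 − 0)/(16 − 0) = 6/16 ≈ 0.375.
#c72c41 → (199, 44, 65); #3c3546 → (60, 53, 70).
R = 199 + 0.375 × (60 − 199) = 146.875 → 147
G = 44 + 0.375 × (53 − 44) = 47.375 → 47
B = 65 + 0.375 × (70 − 65) = 66.875 → 67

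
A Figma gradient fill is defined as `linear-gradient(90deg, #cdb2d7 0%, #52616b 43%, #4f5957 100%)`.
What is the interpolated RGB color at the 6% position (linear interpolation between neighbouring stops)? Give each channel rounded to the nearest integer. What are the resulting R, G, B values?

6% lies between the 0% and 43% stops, so the local fraction is t = (6 − 0)/(43 − 0) = 6/43 ≈ 0.1395.
#cdb2d7 → (205, 178, 215); #52616b → (82, 97, 107).
R = 205 + 0.1395 × (82 − 205) = 187.841 → 188
G = 178 + 0.1395 × (97 − 178) = 166.701 → 167
B = 215 + 0.1395 × (107 − 215) = 199.934 → 200

(188, 167, 200)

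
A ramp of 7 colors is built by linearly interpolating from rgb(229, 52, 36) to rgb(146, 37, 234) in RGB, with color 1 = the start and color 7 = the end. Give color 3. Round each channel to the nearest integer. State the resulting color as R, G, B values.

With 7 swatches and endpoints inclusive, swatch 3 sits at t = (3 − 1)/(7 − 1) = 2/6 ≈ 0.3333.
R = 229 + 0.3333 × (146 − 229) = 201.336 → 201
G = 52 + 0.3333 × (37 − 52) = 47.001 → 47
B = 36 + 0.3333 × (234 − 36) = 101.993 → 102

(201, 47, 102)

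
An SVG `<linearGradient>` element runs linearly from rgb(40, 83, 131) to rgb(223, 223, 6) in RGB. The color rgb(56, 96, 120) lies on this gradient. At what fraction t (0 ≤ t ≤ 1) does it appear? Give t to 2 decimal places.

0.09

Invert the lerp on the R channel (largest span, 183): t = (56 − 40) / (223 − 40) = 16/183 = 0.087432.
Check on G: (96 − 83)/(223 − 83) = 0.09286 ✓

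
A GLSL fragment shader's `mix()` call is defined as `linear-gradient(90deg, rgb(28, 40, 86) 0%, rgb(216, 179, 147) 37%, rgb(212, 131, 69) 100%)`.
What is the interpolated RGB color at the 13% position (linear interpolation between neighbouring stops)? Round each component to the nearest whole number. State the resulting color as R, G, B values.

(94, 89, 107)

13% lies between the 0% and 37% stops, so the local fraction is t = (13 − 0)/(37 − 0) = 13/37 ≈ 0.3514.
R = 28 + 0.3514 × (216 − 28) = 94.063 → 94
G = 40 + 0.3514 × (179 − 40) = 88.845 → 89
B = 86 + 0.3514 × (147 − 86) = 107.435 → 107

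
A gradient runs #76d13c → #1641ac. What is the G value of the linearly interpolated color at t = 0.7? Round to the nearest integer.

108

G₁ = 209 (from #76d13c), G₂ = 65 (from #1641ac).
G = 209 + 0.7 × (65 − 209) = 108.2 → 108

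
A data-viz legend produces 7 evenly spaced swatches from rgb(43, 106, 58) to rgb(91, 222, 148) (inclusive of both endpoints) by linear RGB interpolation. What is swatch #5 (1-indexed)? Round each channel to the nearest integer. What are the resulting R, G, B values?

With 7 swatches and endpoints inclusive, swatch 5 sits at t = (5 − 1)/(7 − 1) = 4/6 ≈ 0.6667.
R = 43 + 0.6667 × (91 − 43) = 75.002 → 75
G = 106 + 0.6667 × (222 − 106) = 183.337 → 183
B = 58 + 0.6667 × (148 − 58) = 118.003 → 118

(75, 183, 118)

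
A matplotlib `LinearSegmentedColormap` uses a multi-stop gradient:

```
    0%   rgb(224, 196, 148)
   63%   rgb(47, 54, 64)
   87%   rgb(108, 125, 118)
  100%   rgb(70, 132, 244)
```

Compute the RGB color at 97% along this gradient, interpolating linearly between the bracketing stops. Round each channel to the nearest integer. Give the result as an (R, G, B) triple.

97% lies between the 87% and 100% stops, so the local fraction is t = (97 − 87)/(100 − 87) = 10/13 ≈ 0.7692.
R = 108 + 0.7692 × (70 − 108) = 78.77 → 79
G = 125 + 0.7692 × (132 − 125) = 130.384 → 130
B = 118 + 0.7692 × (244 − 118) = 214.919 → 215

(79, 130, 215)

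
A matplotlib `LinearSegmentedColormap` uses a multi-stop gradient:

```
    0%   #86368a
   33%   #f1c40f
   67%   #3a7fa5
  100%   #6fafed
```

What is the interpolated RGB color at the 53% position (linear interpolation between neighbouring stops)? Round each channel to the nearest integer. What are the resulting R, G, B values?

(133, 155, 103)

53% lies between the 33% and 67% stops, so the local fraction is t = (53 − 33)/(67 − 33) = 20/34 ≈ 0.5882.
#f1c40f → (241, 196, 15); #3a7fa5 → (58, 127, 165).
R = 241 + 0.5882 × (58 − 241) = 133.359 → 133
G = 196 + 0.5882 × (127 − 196) = 155.414 → 155
B = 15 + 0.5882 × (165 − 15) = 103.23 → 103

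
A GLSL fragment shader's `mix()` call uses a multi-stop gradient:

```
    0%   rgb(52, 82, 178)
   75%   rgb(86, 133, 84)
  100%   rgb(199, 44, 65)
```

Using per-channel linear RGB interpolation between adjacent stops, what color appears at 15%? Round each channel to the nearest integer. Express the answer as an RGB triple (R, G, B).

(59, 92, 159)

15% lies between the 0% and 75% stops, so the local fraction is t = (15 − 0)/(75 − 0) = 15/75 ≈ 0.2.
R = 52 + 0.2 × (86 − 52) = 58.8 → 59
G = 82 + 0.2 × (133 − 82) = 92.2 → 92
B = 178 + 0.2 × (84 − 178) = 159.2 → 159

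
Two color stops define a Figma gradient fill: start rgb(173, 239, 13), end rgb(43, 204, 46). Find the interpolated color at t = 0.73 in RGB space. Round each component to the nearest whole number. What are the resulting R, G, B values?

R = 173 + 0.73 × (43 − 173) = 173 + 0.73 × -130 = 78.1 → 78
G = 239 + 0.73 × (204 − 239) = 239 + 0.73 × -35 = 213.45 → 213
B = 13 + 0.73 × (46 − 13) = 13 + 0.73 × 33 = 37.09 → 37
So the blended color is (78, 213, 37), about #4ed525.

(78, 213, 37)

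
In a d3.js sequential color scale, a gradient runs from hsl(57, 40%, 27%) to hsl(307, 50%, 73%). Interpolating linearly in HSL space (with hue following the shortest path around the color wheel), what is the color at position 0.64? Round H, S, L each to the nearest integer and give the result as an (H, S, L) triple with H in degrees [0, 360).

Hue: 307 − 57 = 250°, but |250| > 180 so the shorter arc goes the other way: Δh = 250 − 360 = -110°.
H = 57 + 0.64 × (-110) = -13.4 → -13 → -13 mod 360 = 347°
S = 40 + 0.64 × (50 − 40) = 46.4 → 46%
L = 27 + 0.64 × (73 − 27) = 56.44 → 56%

(347, 46, 56)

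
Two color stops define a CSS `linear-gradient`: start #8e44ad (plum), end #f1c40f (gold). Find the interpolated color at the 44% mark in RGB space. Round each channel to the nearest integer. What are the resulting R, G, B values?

#8e44ad → (142, 68, 173); #f1c40f → (241, 196, 15).
44% corresponds to t = 0.44.
R = 142 + 0.44 × (241 − 142) = 142 + 0.44 × 99 = 185.56 → 186
G = 68 + 0.44 × (196 − 68) = 68 + 0.44 × 128 = 124.32 → 124
B = 173 + 0.44 × (15 − 173) = 173 + 0.44 × -158 = 103.48 → 103

(186, 124, 103)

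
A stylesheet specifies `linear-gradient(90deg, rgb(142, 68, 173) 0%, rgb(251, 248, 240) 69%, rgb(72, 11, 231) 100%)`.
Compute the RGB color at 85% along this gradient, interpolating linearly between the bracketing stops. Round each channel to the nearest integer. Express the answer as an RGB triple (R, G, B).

(159, 126, 235)

85% lies between the 69% and 100% stops, so the local fraction is t = (85 − 69)/(100 − 69) = 16/31 ≈ 0.5161.
R = 251 + 0.5161 × (72 − 251) = 158.618 → 159
G = 248 + 0.5161 × (11 − 248) = 125.684 → 126
B = 240 + 0.5161 × (231 − 240) = 235.355 → 235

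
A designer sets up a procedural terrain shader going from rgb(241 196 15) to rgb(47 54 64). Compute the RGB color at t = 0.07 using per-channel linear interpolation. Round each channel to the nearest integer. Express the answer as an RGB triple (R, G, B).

R = 241 + 0.07 × (47 − 241) = 241 + 0.07 × -194 = 227.42 → 227
G = 196 + 0.07 × (54 − 196) = 196 + 0.07 × -142 = 186.06 → 186
B = 15 + 0.07 × (64 − 15) = 15 + 0.07 × 49 = 18.43 → 18

(227, 186, 18)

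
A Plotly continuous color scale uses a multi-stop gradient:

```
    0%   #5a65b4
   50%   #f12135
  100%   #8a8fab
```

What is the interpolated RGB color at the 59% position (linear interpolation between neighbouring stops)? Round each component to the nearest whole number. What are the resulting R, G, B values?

59% lies between the 50% and 100% stops, so the local fraction is t = (59 − 50)/(100 − 50) = 9/50 ≈ 0.18.
#f12135 → (241, 33, 53); #8a8fab → (138, 143, 171).
R = 241 + 0.18 × (138 − 241) = 222.46 → 222
G = 33 + 0.18 × (143 − 33) = 52.8 → 53
B = 53 + 0.18 × (171 − 53) = 74.24 → 74

(222, 53, 74)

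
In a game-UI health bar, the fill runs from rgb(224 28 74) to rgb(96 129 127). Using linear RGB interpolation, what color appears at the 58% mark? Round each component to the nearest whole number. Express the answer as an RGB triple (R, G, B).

(150, 87, 105)

58% corresponds to t = 0.58.
R = 224 + 0.58 × (96 − 224) = 224 + 0.58 × -128 = 149.76 → 150
G = 28 + 0.58 × (129 − 28) = 28 + 0.58 × 101 = 86.58 → 87
B = 74 + 0.58 × (127 − 74) = 74 + 0.58 × 53 = 104.74 → 105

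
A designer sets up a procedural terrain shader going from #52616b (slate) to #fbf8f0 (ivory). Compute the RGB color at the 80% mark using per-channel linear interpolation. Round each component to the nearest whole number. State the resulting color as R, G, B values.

#52616b → (82, 97, 107); #fbf8f0 → (251, 248, 240).
80% corresponds to t = 0.8.
R = 82 + 0.8 × (251 − 82) = 82 + 0.8 × 169 = 217.2 → 217
G = 97 + 0.8 × (248 − 97) = 97 + 0.8 × 151 = 217.8 → 218
B = 107 + 0.8 × (240 − 107) = 107 + 0.8 × 133 = 213.4 → 213

(217, 218, 213)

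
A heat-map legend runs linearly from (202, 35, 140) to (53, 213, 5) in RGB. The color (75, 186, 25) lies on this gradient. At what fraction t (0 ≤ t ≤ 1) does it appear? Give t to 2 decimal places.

0.85

Invert the lerp on the G channel (largest span, 178): t = (186 − 35) / (213 − 35) = 151/178 = 0.84831.
Check on R: (75 − 202)/(53 − 202) = 0.8523 ✓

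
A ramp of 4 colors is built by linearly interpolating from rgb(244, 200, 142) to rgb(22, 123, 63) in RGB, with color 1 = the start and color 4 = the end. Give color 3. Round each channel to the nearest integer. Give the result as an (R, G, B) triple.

(96, 149, 89)

With 4 swatches and endpoints inclusive, swatch 3 sits at t = (3 − 1)/(4 − 1) = 2/3 ≈ 0.6667.
R = 244 + 0.6667 × (22 − 244) = 95.993 → 96
G = 200 + 0.6667 × (123 − 200) = 148.664 → 149
B = 142 + 0.6667 × (63 − 142) = 89.331 → 89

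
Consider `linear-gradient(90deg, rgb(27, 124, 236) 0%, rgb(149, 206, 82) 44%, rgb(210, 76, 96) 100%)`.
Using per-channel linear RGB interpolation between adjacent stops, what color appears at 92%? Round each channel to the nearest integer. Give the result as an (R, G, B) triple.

(201, 95, 94)

92% lies between the 44% and 100% stops, so the local fraction is t = (92 − 44)/(100 − 44) = 48/56 ≈ 0.8571.
R = 149 + 0.8571 × (210 − 149) = 201.283 → 201
G = 206 + 0.8571 × (76 − 206) = 94.577 → 95
B = 82 + 0.8571 × (96 − 82) = 93.999 → 94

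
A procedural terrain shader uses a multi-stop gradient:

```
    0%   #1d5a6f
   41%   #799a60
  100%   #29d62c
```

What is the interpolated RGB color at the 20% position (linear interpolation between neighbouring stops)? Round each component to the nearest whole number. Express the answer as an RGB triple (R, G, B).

20% lies between the 0% and 41% stops, so the local fraction is t = (20 − 0)/(41 − 0) = 20/41 ≈ 0.4878.
#1d5a6f → (29, 90, 111); #799a60 → (121, 154, 96).
R = 29 + 0.4878 × (121 − 29) = 73.878 → 74
G = 90 + 0.4878 × (154 − 90) = 121.219 → 121
B = 111 + 0.4878 × (96 − 111) = 103.683 → 104

(74, 121, 104)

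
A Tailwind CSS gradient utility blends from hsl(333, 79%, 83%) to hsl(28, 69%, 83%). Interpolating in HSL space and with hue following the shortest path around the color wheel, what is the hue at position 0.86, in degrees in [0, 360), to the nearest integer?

Hue: 28 − 333 = -305°, but |-305| > 180 so the shorter arc goes the other way: Δh = -305 + 360 = 55°.
H = 333 + 0.86 × (55) = 380.3 → 380 → 380 mod 360 = 20°

20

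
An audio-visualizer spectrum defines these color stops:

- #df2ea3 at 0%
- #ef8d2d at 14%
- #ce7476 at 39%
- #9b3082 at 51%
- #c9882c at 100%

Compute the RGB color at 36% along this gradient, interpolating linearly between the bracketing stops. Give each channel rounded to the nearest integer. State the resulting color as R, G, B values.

36% lies between the 14% and 39% stops, so the local fraction is t = (36 − 14)/(39 − 14) = 22/25 ≈ 0.88.
#ef8d2d → (239, 141, 45); #ce7476 → (206, 116, 118).
R = 239 + 0.88 × (206 − 239) = 209.96 → 210
G = 141 + 0.88 × (116 − 141) = 119 → 119
B = 45 + 0.88 × (118 − 45) = 109.24 → 109

(210, 119, 109)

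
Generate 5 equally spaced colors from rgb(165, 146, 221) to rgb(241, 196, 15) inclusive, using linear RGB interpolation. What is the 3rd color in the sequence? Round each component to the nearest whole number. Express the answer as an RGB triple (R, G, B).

With 5 swatches and endpoints inclusive, swatch 3 sits at t = (3 − 1)/(5 − 1) = 2/4 ≈ 0.5.
R = 165 + 0.5 × (241 − 165) = 203 → 203
G = 146 + 0.5 × (196 − 146) = 171 → 171
B = 221 + 0.5 × (15 − 221) = 118 → 118

(203, 171, 118)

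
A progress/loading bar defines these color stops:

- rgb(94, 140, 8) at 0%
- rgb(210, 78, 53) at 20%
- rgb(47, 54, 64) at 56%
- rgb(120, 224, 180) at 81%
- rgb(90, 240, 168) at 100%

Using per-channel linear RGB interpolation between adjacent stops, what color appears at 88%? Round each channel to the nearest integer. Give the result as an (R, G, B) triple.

88% lies between the 81% and 100% stops, so the local fraction is t = (88 − 81)/(100 − 81) = 7/19 ≈ 0.3684.
R = 120 + 0.3684 × (90 − 120) = 108.948 → 109
G = 224 + 0.3684 × (240 − 224) = 229.894 → 230
B = 180 + 0.3684 × (168 − 180) = 175.579 → 176

(109, 230, 176)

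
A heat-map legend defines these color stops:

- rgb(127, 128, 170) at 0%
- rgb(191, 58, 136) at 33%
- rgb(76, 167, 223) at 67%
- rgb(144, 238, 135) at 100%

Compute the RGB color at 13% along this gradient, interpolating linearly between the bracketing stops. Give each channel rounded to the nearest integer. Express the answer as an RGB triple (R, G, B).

(152, 100, 157)

13% lies between the 0% and 33% stops, so the local fraction is t = (13 − 0)/(33 − 0) = 13/33 ≈ 0.3939.
R = 127 + 0.3939 × (191 − 127) = 152.21 → 152
G = 128 + 0.3939 × (58 − 128) = 100.427 → 100
B = 170 + 0.3939 × (136 − 170) = 156.607 → 157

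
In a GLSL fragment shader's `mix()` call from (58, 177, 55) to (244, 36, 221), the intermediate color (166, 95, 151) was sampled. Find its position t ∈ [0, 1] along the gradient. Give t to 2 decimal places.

0.58

Invert the lerp on the R channel (largest span, 186): t = (166 − 58) / (244 − 58) = 108/186 = 0.58065.
Check on G: (95 − 177)/(36 − 177) = 0.5816 ✓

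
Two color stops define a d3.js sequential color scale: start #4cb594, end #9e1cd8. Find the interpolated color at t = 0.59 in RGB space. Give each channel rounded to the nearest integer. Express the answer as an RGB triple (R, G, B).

(124, 91, 188)

#4cb594 → (76, 181, 148); #9e1cd8 → (158, 28, 216).
R = 76 + 0.59 × (158 − 76) = 76 + 0.59 × 82 = 124.38 → 124
G = 181 + 0.59 × (28 − 181) = 181 + 0.59 × -153 = 90.73 → 91
B = 148 + 0.59 × (216 − 148) = 148 + 0.59 × 68 = 188.12 → 188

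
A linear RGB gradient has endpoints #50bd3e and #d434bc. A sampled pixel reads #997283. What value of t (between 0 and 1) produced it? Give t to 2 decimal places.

0.55

Invert the lerp on the G channel (largest span, 137): t = (114 − 189) / (52 − 189) = -75/-137 = 0.54745.
Check on R: (153 − 80)/(212 − 80) = 0.553 ✓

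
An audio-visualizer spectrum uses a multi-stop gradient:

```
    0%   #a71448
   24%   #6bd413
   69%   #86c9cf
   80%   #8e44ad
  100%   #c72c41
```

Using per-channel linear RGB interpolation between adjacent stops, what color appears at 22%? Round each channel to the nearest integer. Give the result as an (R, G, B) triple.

22% lies between the 0% and 24% stops, so the local fraction is t = (22 − 0)/(24 − 0) = 22/24 ≈ 0.9167.
#a71448 → (167, 20, 72); #6bd413 → (107, 212, 19).
R = 167 + 0.9167 × (107 − 167) = 111.998 → 112
G = 20 + 0.9167 × (212 − 20) = 196.006 → 196
B = 72 + 0.9167 × (19 − 72) = 23.415 → 23

(112, 196, 23)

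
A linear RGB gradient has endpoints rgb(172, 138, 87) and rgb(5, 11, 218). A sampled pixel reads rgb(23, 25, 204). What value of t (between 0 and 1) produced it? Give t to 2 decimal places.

0.89

Invert the lerp on the R channel (largest span, 167): t = (23 − 172) / (5 − 172) = -149/-167 = 0.89222.
Check on G: (25 − 138)/(11 − 138) = 0.8898 ✓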